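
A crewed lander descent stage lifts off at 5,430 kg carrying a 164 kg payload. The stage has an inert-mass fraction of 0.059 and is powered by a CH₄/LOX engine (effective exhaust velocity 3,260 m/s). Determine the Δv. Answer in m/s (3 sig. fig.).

Stage wet mass = m₀ − payload = 5,430 − 164 = 5,266 kg.
Stage dry mass = ε × stage wet mass = 0.059 × 5,266 = 310.694 kg.
Burnout mass m_f = stage dry + payload = 310.694 + 164 = 474.694 kg.
Δv = v_e · ln(5,430/474.694) = 3260.0 × ln(11.44) = 3260.0 × 2.4370 ≈ 7945 m/s.

Δv ≈ 7940 m/s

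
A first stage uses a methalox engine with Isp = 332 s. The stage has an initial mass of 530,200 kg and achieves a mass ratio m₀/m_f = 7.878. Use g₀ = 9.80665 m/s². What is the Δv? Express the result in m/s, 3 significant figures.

v_e = Isp · g₀ = 332 × 9.80665 = 3255.8 m/s.
From the ideal rocket equation, Δv = v_e · ln(7.878) = 3255.8 × 2.0641 ≈ 6720.2 m/s.

Δv ≈ 6720 m/s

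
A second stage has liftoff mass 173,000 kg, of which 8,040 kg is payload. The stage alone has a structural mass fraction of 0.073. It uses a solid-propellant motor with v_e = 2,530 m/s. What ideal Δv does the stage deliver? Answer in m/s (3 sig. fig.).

Δv ≈ 5450 m/s

Stage wet mass = m₀ − payload = 173,000 − 8,040 = 164,960 kg.
Stage dry mass = ε × stage wet mass = 0.073 × 164,960 = 12,042.1 kg.
Burnout mass m_f = stage dry + payload = 12,042.1 + 8,040 = 20,082.1 kg.
Δv = v_e · ln(173,000/20,082.1) = 2530.0 × ln(8.615) = 2530.0 × 2.1535 ≈ 5448 m/s.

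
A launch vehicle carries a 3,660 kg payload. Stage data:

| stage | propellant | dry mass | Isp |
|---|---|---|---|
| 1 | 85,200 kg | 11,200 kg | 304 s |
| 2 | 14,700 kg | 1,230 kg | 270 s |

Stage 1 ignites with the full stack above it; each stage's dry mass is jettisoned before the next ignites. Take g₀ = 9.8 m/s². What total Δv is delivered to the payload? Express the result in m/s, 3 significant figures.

Δv ≈ 7620 m/s

Ignition mass of stage 1 = 85,200+11,200 + 14,700+1,230 + 3,660 = 115,990 kg.
Stage 1: m₀ = 115,990 kg, m_f = 115,990 − 85,200 = 30,790 kg; Δv = 304×9.8×ln(3.767) = 2979.2×1.3263 ≈ 3951 m/s.
Stage 2: m₀ = 19,590 kg, m_f = 19,590 − 14,700 = 4,890 kg; Δv = 270×9.8×ln(4.006) = 2646.0×1.3878 ≈ 3672 m/s.
Total Δv = 3951 + 3672 = 7623 m/s.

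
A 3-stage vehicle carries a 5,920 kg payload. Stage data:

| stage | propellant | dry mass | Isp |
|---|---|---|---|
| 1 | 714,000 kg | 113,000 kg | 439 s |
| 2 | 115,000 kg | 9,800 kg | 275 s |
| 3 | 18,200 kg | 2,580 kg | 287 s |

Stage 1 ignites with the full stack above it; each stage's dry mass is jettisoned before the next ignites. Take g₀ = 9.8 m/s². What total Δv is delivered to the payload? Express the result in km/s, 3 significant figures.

Δv ≈ 12.7 km/s

Ignition mass of stage 1 = 714,000+113,000 + 115,000+9,800 + 18,200+2,580 + 5,920 = 978,500 kg.
Stage 1: m₀ = 978,500 kg, m_f = 978,500 − 714,000 = 264,500 kg; Δv = 439×9.8×ln(3.699) = 4302.2×1.3082 ≈ 5628 m/s.
Stage 2: m₀ = 151,500 kg, m_f = 151,500 − 115,000 = 36,500 kg; Δv = 275×9.8×ln(4.151) = 2695.0×1.4233 ≈ 3836 m/s.
Stage 3: m₀ = 26,700 kg, m_f = 26,700 − 18,200 = 8,500 kg; Δv = 287×9.8×ln(3.141) = 2812.6×1.1446 ≈ 3219 m/s.
Total Δv = 5628 + 3836 + 3219 = 12683 m/s.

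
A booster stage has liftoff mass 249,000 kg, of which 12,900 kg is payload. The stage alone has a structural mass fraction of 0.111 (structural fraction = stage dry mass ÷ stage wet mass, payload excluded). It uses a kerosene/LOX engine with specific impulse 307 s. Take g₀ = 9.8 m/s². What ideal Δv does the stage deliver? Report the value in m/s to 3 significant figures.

Δv ≈ 5570 m/s

Stage wet mass = m₀ − payload = 249,000 − 12,900 = 236,100 kg.
Stage dry mass = ε × stage wet mass = 0.111 × 236,100 = 26,207.1 kg.
Burnout mass m_f = stage dry + payload = 26,207.1 + 12,900 = 39,107.1 kg.
v_e = Isp · g₀ = 307 × 9.8 = 3008.6 m/s.
Δv = v_e · ln(249,000/39,107.1) = 3008.6 × ln(6.367) = 3008.6 × 1.8511 ≈ 5569 m/s.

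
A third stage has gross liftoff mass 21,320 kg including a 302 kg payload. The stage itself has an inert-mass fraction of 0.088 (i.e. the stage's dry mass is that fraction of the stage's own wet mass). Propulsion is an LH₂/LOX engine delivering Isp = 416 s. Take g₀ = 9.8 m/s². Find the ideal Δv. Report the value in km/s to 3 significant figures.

Δv ≈ 9.35 km/s

Stage wet mass = m₀ − payload = 21,320 − 302 = 21,018 kg.
Stage dry mass = ε × stage wet mass = 0.088 × 21,018 = 1,849.58 kg.
Burnout mass m_f = stage dry + payload = 1,849.58 + 302 = 2,151.58 kg.
v_e = Isp · g₀ = 416 × 9.8 = 4076.8 m/s.
Δv = v_e · ln(21,320/2,151.58) = 4076.8 × ln(9.909) = 4076.8 × 2.2934 ≈ 9350 m/s.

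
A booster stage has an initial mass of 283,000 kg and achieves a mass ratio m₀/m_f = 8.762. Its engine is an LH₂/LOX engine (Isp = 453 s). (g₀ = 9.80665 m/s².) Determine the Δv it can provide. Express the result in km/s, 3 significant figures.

Δv ≈ 9.64 km/s

v_e = Isp · g₀ = 453 × 9.80665 = 4442.4 m/s.
Δv = v_e · ln(8.762) = 4442.4 × 2.1704 ≈ 9641.9 m/s.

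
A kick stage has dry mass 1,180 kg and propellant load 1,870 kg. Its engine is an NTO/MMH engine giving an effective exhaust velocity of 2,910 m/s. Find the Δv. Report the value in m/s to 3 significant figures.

m₀ = m_dry + m_prop = 1,180 + 1,870 = 3,050 kg.
From the ideal rocket equation, Δv = v_e · ln(m₀/m_f) = 2910.0 × ln(2.585) = 2910.0 × 0.9496 ≈ 2763.4 m/s.

Δv ≈ 2760 m/s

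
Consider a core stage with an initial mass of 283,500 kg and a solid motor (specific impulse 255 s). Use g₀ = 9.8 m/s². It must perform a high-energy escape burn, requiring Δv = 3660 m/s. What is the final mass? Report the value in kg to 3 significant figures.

v_e = Isp · g₀ = 255 × 9.8 = 2499.0 m/s.
m₀/m_f = exp(Δv / v_e) = exp(3660 / 2499.0) = exp(1.4646) = 4.3258.
m_f = m₀ / 4.3258 = 283,500 / 4.3258 = 65,537 kg.

final mass ≈ 65500 kg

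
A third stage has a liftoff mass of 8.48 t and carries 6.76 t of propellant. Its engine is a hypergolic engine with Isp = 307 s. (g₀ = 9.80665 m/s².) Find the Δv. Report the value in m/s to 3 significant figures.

Δv ≈ 4800 m/s

v_e = Isp · g₀ = 307 × 9.80665 = 3010.6 m/s.
m_f = m₀ − m_prop = 8.48 − 6.76 = 1.72 t.
Δv = v_e · ln(m₀/m_f) = 3010.6 × ln(4.93) = 3010.6 × 1.5954 ≈ 4803.1 m/s.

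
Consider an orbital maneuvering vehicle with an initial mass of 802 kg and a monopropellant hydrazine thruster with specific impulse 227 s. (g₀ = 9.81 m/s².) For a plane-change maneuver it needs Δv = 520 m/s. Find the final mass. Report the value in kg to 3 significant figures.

v_e = Isp · g₀ = 227 × 9.81 = 2226.9 m/s.
From the ideal rocket equation, m₀/m_f = exp(Δv / v_e) = exp(520 / 2226.9) = exp(0.2335) = 1.2630.
m_f = m₀ / 1.2630 = 802 / 1.2630 = 634.996 kg.

final mass ≈ 635 kg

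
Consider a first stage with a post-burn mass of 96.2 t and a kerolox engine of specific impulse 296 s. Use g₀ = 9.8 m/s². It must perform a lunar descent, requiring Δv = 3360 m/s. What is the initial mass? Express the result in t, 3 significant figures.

v_e = Isp · g₀ = 296 × 9.8 = 2900.8 m/s.
Using Δv = v_e ln(m₀/m_f): m₀/m_f = exp(Δv / v_e) = exp(3360 / 2900.8) = exp(1.1583) = 3.1845.
m₀ = m_f × 3.1845 = 96.2 × 3.1845 = 306.349 t.

initial mass ≈ 306 t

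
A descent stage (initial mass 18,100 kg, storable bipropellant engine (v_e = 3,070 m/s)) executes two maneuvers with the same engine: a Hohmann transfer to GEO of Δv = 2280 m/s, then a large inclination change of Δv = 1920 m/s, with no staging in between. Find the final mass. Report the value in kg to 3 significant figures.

After the first burn: m = 18100 × exp(−2280/3070.0) = 18100 × 0.47584 = 8,612.7 kg.
After the second burn: m = 8,612.7 × exp(−1920/3070.0) = 8,612.7 × 0.53504 = 4,608.14 kg.

final mass ≈ 4610 kg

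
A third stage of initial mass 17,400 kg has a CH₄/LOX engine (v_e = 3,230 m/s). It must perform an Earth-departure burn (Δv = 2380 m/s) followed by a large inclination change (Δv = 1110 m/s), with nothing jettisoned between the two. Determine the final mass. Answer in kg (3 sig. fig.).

After the first burn: m = 17400 × exp(−2380/3230.0) = 17400 × 0.47862 = 8,327.99 kg.
After the second burn: m = 8,327.99 × exp(−1110/3230.0) = 8,327.99 × 0.70917 = 5,905.96 kg.

final mass ≈ 5910 kg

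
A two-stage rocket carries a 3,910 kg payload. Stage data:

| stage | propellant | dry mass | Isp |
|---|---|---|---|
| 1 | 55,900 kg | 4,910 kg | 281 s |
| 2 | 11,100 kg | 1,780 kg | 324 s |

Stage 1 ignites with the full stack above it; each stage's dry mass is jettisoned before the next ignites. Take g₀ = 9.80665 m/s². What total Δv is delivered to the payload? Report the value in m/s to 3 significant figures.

Ignition mass of stage 1 = 55,900+4,910 + 11,100+1,780 + 3,910 = 77,600 kg.
Stage 1: m₀ = 77,600 kg, m_f = 77,600 − 55,900 = 21,700 kg; Δv = 281×9.80665×ln(3.576) = 2755.7×1.2743 ≈ 3511 m/s.
Stage 2: m₀ = 16,790 kg, m_f = 16,790 − 11,100 = 5,690 kg; Δv = 324×9.80665×ln(2.951) = 3177.4×1.0821 ≈ 3438 m/s.
Total Δv = 3511 + 3438 = 6949 m/s.

Δv ≈ 6950 m/s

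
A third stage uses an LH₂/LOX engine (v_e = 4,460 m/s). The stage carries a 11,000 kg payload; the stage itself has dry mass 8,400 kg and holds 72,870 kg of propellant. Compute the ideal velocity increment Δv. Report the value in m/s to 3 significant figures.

m₀ = payload + dry + propellant = 11,000 + 8,400 + 72,870 = 92,270 kg.
m_f = payload + dry = 11,000 + 8,400 = 19,400 kg.
Rocket equation: Δv = v_e · ln(m₀/m_f) = 4460.0 × ln(4.756) = 4460.0 × 1.5594 ≈ 6955.1 m/s.

Δv ≈ 6960 m/s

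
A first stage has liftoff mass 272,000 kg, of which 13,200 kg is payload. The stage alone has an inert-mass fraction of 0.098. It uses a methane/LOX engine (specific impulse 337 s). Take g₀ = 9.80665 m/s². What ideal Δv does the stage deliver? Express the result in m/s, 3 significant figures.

Δv ≈ 6460 m/s

Stage wet mass = m₀ − payload = 272,000 − 13,200 = 258,800 kg.
Stage dry mass = ε × stage wet mass = 0.098 × 258,800 = 25,362.4 kg.
Burnout mass m_f = stage dry + payload = 25,362.4 + 13,200 = 38,562.4 kg.
v_e = Isp · g₀ = 337 × 9.80665 = 3304.8 m/s.
Using Δv = v_e ln(m₀/m_f): Δv = v_e · ln(272,000/38,562.4) = 3304.8 × ln(7.054) = 3304.8 × 1.9535 ≈ 6456 m/s.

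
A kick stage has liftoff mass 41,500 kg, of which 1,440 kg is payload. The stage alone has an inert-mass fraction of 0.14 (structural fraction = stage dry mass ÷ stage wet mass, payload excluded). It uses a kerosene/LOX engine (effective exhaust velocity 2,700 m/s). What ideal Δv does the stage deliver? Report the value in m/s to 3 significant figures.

Δv ≈ 4790 m/s

Stage wet mass = m₀ − payload = 41,500 − 1,440 = 40,060 kg.
Stage dry mass = ε × stage wet mass = 0.14 × 40,060 = 5,608.4 kg.
Burnout mass m_f = stage dry + payload = 5,608.4 + 1,440 = 7,048.4 kg.
From the ideal rocket equation, Δv = v_e · ln(41,500/7,048.4) = 2700.0 × ln(5.888) = 2700.0 × 1.7729 ≈ 4787 m/s.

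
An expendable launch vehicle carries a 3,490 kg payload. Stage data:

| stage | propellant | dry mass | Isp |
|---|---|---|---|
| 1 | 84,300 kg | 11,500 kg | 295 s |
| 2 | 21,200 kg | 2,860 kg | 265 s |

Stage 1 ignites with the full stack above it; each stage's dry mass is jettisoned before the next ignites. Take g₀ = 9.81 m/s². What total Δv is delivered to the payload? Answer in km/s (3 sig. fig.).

Δv ≈ 7.14 km/s

Ignition mass of stage 1 = 84,300+11,500 + 21,200+2,860 + 3,490 = 123,350 kg.
Stage 1: m₀ = 123,350 kg, m_f = 123,350 − 84,300 = 39,050 kg; Δv = 295×9.81×ln(3.159) = 2894.0×1.1502 ≈ 3329 m/s.
Stage 2: m₀ = 27,550 kg, m_f = 27,550 − 21,200 = 6,350 kg; Δv = 265×9.81×ln(4.339) = 2599.7×1.4675 ≈ 3815 m/s.
Total Δv = 3329 + 3815 = 7144 m/s.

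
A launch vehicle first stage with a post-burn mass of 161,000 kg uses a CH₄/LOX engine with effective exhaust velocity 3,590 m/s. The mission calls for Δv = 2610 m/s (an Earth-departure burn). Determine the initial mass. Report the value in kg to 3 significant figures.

m₀/m_f = exp(Δv / v_e) = exp(2610 / 3590.0) = exp(0.7270) = 2.0689.
m₀ = m_f × 2.0689 = 161,000 × 2.0689 = 333,093 kg.

initial mass ≈ 333000 kg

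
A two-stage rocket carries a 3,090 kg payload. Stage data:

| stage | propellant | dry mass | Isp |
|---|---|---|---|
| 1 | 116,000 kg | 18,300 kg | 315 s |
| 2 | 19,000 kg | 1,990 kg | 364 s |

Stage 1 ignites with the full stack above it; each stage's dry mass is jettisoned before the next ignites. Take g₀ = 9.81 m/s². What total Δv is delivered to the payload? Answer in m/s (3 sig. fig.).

Δv ≈ 9630 m/s

Ignition mass of stage 1 = 116,000+18,300 + 19,000+1,990 + 3,090 = 158,380 kg.
Stage 1: m₀ = 158,380 kg, m_f = 158,380 − 116,000 = 42,380 kg; Δv = 315×9.81×ln(3.737) = 3090.2×1.3183 ≈ 4074 m/s.
Stage 2: m₀ = 24,080 kg, m_f = 24,080 − 19,000 = 5,080 kg; Δv = 364×9.81×ln(4.74) = 3570.8×1.5561 ≈ 5556 m/s.
Total Δv = 4074 + 5556 = 9630 m/s.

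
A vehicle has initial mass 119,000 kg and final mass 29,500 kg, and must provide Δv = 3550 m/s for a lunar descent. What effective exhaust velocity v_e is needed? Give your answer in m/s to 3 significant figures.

ln(m₀/m_f) = ln(119000/29500) = ln(4.034) = 1.3947.
Using Δv = v_e ln(m₀/m_f): v_e = Δv / ln(m₀/m_f) = 3550 / 1.3947 = 2545.3 m/s.

v_e ≈ 2550 m/s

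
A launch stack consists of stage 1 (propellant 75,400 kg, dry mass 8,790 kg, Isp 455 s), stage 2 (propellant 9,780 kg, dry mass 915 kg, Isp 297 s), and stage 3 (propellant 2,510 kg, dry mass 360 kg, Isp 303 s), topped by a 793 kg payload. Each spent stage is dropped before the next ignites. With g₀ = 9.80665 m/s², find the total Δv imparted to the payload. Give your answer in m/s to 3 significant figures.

Ignition mass of stage 1 = 75,400+8,790 + 9,780+915 + 2,510+360 + 793 = 98,548 kg.
Stage 1: m₀ = 98,548 kg, m_f = 98,548 − 75,400 = 23,148 kg; Δv = 455×9.80665×ln(4.257) = 4462.0×1.4486 ≈ 6464 m/s.
Stage 2: m₀ = 14,358 kg, m_f = 14,358 − 9,780 = 4,578 kg; Δv = 297×9.80665×ln(3.136) = 2912.6×1.1430 ≈ 3329 m/s.
Stage 3: m₀ = 3,663 kg, m_f = 3,663 − 2,510 = 1,153 kg; Δv = 303×9.80665×ln(3.177) = 2971.4×1.1559 ≈ 3435 m/s.
Total Δv = 6464 + 3329 + 3435 = 13228 m/s.

Δv ≈ 13200 m/s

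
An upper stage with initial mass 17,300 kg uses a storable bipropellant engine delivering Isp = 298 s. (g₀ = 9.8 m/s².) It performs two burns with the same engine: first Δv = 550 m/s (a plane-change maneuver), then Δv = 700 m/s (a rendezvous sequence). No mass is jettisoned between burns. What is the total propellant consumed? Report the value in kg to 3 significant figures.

v_e = Isp · g₀ = 298 × 9.8 = 2920.4 m/s.
After the first burn: m = 17300 × exp(−550/2920.4) = 17300 × 0.82834 = 14,330.3 kg.
After the second burn: m = 14,330.3 × exp(−700/2920.4) = 14,330.3 × 0.78687 = 11,276.1 kg.
Total propellant = m₀ − m_final = 17300 − 11,276.1 = 6,023.9 kg.

total propellant consumed ≈ 6020 kg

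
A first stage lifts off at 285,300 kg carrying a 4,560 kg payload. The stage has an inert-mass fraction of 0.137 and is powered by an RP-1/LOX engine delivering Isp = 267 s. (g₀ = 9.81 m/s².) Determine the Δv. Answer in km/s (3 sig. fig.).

Stage wet mass = m₀ − payload = 285,300 − 4,560 = 280,740 kg.
Stage dry mass = ε × stage wet mass = 0.137 × 280,740 = 38,461.4 kg.
Burnout mass m_f = stage dry + payload = 38,461.4 + 4,560 = 43,021.4 kg.
v_e = Isp · g₀ = 267 × 9.81 = 2619.3 m/s.
Rocket equation: Δv = v_e · ln(285,300/43,021.4) = 2619.3 × ln(6.632) = 2619.3 × 1.8918 ≈ 4955 m/s.

Δv ≈ 4.96 km/s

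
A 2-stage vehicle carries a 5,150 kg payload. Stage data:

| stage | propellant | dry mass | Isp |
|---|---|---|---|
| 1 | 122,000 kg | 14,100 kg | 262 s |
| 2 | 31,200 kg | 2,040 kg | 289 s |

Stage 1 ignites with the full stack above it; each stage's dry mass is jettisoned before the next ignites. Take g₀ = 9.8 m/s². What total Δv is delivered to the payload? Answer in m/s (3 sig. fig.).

Ignition mass of stage 1 = 122,000+14,100 + 31,200+2,040 + 5,150 = 174,490 kg.
Stage 1: m₀ = 174,490 kg, m_f = 174,490 − 122,000 = 52,490 kg; Δv = 262×9.8×ln(3.324) = 2567.6×1.2012 ≈ 3084 m/s.
Stage 2: m₀ = 38,390 kg, m_f = 38,390 − 31,200 = 7,190 kg; Δv = 289×9.8×ln(5.339) = 2832.2×1.6751 ≈ 4744 m/s.
Total Δv = 3084 + 4744 = 7828 m/s.

Δv ≈ 7830 m/s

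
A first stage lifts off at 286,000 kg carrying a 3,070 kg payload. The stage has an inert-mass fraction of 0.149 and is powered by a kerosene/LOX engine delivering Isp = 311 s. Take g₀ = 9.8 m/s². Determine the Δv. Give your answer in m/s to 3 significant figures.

Δv ≈ 5620 m/s

Stage wet mass = m₀ − payload = 286,000 − 3,070 = 282,930 kg.
Stage dry mass = ε × stage wet mass = 0.149 × 282,930 = 42,156.6 kg.
Burnout mass m_f = stage dry + payload = 42,156.6 + 3,070 = 45,226.6 kg.
v_e = Isp · g₀ = 311 × 9.8 = 3047.8 m/s.
Δv = v_e · ln(286,000/45,226.6) = 3047.8 × ln(6.324) = 3047.8 × 1.8443 ≈ 5621 m/s.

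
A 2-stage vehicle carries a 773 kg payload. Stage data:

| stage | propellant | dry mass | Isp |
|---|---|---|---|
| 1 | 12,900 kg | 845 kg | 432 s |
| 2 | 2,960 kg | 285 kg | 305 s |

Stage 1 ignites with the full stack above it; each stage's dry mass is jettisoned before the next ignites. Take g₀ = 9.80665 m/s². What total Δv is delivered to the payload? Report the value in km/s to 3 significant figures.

Δv ≈ 9.48 km/s

Ignition mass of stage 1 = 12,900+845 + 2,960+285 + 773 = 17,763 kg.
Stage 1: m₀ = 17,763 kg, m_f = 17,763 − 12,900 = 4,863 kg; Δv = 432×9.80665×ln(3.653) = 4236.5×1.2955 ≈ 5488 m/s.
Stage 2: m₀ = 4,018 kg, m_f = 4,018 − 2,960 = 1,058 kg; Δv = 305×9.80665×ln(3.798) = 2991.0×1.3344 ≈ 3991 m/s.
Total Δv = 5488 + 3991 = 9479 m/s.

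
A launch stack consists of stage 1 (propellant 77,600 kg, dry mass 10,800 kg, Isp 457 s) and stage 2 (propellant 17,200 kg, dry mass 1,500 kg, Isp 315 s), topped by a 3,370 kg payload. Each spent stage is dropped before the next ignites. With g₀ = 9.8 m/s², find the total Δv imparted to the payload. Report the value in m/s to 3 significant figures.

Ignition mass of stage 1 = 77,600+10,800 + 17,200+1,500 + 3,370 = 110,470 kg.
Stage 1: m₀ = 110,470 kg, m_f = 110,470 − 77,600 = 32,870 kg; Δv = 457×9.8×ln(3.361) = 4478.6×1.2122 ≈ 5429 m/s.
Stage 2: m₀ = 22,070 kg, m_f = 22,070 − 17,200 = 4,870 kg; Δv = 315×9.8×ln(4.532) = 3087.0×1.5111 ≈ 4665 m/s.
Total Δv = 5429 + 4665 = 10094 m/s.

Δv ≈ 10100 m/s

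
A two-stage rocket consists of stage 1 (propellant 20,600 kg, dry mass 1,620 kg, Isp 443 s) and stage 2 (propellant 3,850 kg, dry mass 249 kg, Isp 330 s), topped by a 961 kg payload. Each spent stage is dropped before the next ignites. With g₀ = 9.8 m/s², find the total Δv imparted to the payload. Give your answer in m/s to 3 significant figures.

Δv ≈ 10700 m/s

Ignition mass of stage 1 = 20,600+1,620 + 3,850+249 + 961 = 27,280 kg.
Stage 1: m₀ = 27,280 kg, m_f = 27,280 − 20,600 = 6,680 kg; Δv = 443×9.8×ln(4.084) = 4341.4×1.4070 ≈ 6109 m/s.
Stage 2: m₀ = 5,060 kg, m_f = 5,060 − 3,850 = 1,210 kg; Δv = 330×9.8×ln(4.182) = 3234.0×1.4307 ≈ 4627 m/s.
Total Δv = 6109 + 4627 = 10736 m/s.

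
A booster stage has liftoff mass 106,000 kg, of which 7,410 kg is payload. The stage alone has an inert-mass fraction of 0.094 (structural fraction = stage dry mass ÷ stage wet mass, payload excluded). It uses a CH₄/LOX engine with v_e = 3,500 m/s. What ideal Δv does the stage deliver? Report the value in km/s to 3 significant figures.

Stage wet mass = m₀ − payload = 106,000 − 7,410 = 98,590 kg.
Stage dry mass = ε × stage wet mass = 0.094 × 98,590 = 9,267.46 kg.
Burnout mass m_f = stage dry + payload = 9,267.46 + 7,410 = 16,677.46 kg.
By the Tsiolkovsky rocket equation, Δv = v_e · ln(106,000/16,677.46) = 3500.0 × ln(6.356) = 3500.0 × 1.8494 ≈ 6473 m/s.

Δv ≈ 6.47 km/s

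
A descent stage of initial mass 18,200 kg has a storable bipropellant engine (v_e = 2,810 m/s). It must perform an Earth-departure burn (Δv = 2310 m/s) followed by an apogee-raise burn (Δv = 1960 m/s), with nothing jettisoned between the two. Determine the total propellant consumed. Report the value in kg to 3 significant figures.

total propellant consumed ≈ 14200 kg

After the first burn: m = 18200 × exp(−2310/2810.0) = 18200 × 0.43952 = 7,999.26 kg.
After the second burn: m = 7,999.26 × exp(−1960/2810.0) = 7,999.26 × 0.49782 = 3,982.19 kg.
Total propellant = m₀ − m_final = 18200 − 3,982.19 = 14,217.81 kg.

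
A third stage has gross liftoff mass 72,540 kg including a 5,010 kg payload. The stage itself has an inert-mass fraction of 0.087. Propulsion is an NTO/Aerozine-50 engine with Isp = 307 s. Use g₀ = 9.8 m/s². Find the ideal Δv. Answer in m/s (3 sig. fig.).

Stage wet mass = m₀ − payload = 72,540 − 5,010 = 67,530 kg.
Stage dry mass = ε × stage wet mass = 0.087 × 67,530 = 5,875.11 kg.
Burnout mass m_f = stage dry + payload = 5,875.11 + 5,010 = 10,885.11 kg.
v_e = Isp · g₀ = 307 × 9.8 = 3008.6 m/s.
From the ideal rocket equation, Δv = v_e · ln(72,540/10,885.11) = 3008.6 × ln(6.664) = 3008.6 × 1.8967 ≈ 5707 m/s.

Δv ≈ 5710 m/s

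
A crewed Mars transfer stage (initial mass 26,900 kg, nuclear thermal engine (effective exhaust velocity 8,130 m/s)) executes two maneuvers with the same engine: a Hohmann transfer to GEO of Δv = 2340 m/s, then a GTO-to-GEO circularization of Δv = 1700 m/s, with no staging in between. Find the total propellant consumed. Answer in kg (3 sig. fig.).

After the first burn: m = 26900 × exp(−2340/8130.0) = 26900 × 0.74989 = 20,172 kg.
After the second burn: m = 20,172 × exp(−1700/8130.0) = 20,172 × 0.81131 = 16,365.7 kg.
Total propellant = m₀ − m_final = 26900 − 16,365.7 = 10,534.3 kg.

total propellant consumed ≈ 10500 kg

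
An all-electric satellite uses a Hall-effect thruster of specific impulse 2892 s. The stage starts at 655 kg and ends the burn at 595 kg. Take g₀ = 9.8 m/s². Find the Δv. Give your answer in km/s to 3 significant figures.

v_e = Isp · g₀ = 2892 × 9.8 = 28341.6 m/s.
By the Tsiolkovsky rocket equation, Δv = v_e · ln(m₀/m_f) = 28341.6 × ln(1.101) = 28341.6 × 0.0961 ≈ 2722.9 m/s.

Δv ≈ 2.72 km/s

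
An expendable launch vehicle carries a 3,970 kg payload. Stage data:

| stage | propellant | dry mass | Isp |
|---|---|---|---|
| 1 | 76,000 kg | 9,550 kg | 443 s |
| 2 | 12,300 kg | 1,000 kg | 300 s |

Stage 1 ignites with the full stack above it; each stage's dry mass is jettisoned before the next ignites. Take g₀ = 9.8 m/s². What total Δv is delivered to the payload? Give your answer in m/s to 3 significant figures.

Ignition mass of stage 1 = 76,000+9,550 + 12,300+1,000 + 3,970 = 102,820 kg.
Stage 1: m₀ = 102,820 kg, m_f = 102,820 − 76,000 = 26,820 kg; Δv = 443×9.8×ln(3.834) = 4341.4×1.3438 ≈ 5834 m/s.
Stage 2: m₀ = 17,270 kg, m_f = 17,270 − 12,300 = 4,970 kg; Δv = 300×9.8×ln(3.475) = 2940.0×1.2456 ≈ 3662 m/s.
Total Δv = 5834 + 3662 = 9496 m/s.

Δv ≈ 9500 m/s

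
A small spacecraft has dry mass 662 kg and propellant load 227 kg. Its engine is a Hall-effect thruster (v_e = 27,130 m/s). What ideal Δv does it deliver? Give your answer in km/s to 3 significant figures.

Δv ≈ 8.00 km/s

m₀ = m_dry + m_prop = 662 + 227 = 889 kg.
From the ideal rocket equation, Δv = v_e · ln(m₀/m_f) = 27130.0 × ln(1.343) = 27130.0 × 0.2948 ≈ 7998.8 m/s.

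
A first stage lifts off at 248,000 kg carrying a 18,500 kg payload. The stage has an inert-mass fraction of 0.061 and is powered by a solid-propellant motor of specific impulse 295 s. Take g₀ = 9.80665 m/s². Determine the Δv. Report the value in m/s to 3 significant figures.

Δv ≈ 5880 m/s

Stage wet mass = m₀ − payload = 248,000 − 18,500 = 229,500 kg.
Stage dry mass = ε × stage wet mass = 0.061 × 229,500 = 13,999.5 kg.
Burnout mass m_f = stage dry + payload = 13,999.5 + 18,500 = 32,499.5 kg.
v_e = Isp · g₀ = 295 × 9.80665 = 2893.0 m/s.
Rocket equation: Δv = v_e · ln(248,000/32,499.5) = 2893.0 × ln(7.631) = 2893.0 × 2.0322 ≈ 5879 m/s.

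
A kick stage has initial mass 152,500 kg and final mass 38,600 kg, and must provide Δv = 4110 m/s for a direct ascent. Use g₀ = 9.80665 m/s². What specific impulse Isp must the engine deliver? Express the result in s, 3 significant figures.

ln(m₀/m_f) = ln(152500/38600) = ln(3.951) = 1.3739.
From the ideal rocket equation, v_e = Δv / ln(m₀/m_f) = 4110 / 1.3739 = 2991.5 m/s.
Isp = v_e / g₀ = 2991.5 / 9.80665 = 305.0 s.

Isp ≈ 305 s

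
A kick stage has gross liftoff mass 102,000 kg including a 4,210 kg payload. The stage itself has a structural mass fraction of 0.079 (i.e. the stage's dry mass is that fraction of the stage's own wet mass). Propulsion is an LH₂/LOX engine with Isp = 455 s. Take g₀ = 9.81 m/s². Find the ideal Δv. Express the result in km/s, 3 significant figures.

Stage wet mass = m₀ − payload = 102,000 − 4,210 = 97,790 kg.
Stage dry mass = ε × stage wet mass = 0.079 × 97,790 = 7,725.41 kg.
Burnout mass m_f = stage dry + payload = 7,725.41 + 4,210 = 11,935.41 kg.
v_e = Isp · g₀ = 455 × 9.81 = 4463.6 m/s.
Δv = v_e · ln(102,000/11,935.41) = 4463.6 × ln(8.546) = 4463.6 × 2.1455 ≈ 9576 m/s.

Δv ≈ 9.58 km/s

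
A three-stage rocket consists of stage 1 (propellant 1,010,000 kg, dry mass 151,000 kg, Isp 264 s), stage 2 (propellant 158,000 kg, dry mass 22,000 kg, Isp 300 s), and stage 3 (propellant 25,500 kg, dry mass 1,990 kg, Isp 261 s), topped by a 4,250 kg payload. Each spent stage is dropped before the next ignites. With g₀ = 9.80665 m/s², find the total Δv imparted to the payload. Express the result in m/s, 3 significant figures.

Ignition mass of stage 1 = 1,010,000+151,000 + 158,000+22,000 + 25,500+1,990 + 4,250 = 1,372,740 kg.
Stage 1: m₀ = 1,372,740 kg, m_f = 1,372,740 − 1,010,000 = 362,740 kg; Δv = 264×9.80665×ln(3.784) = 2589.0×1.3309 ≈ 3446 m/s.
Stage 2: m₀ = 211,740 kg, m_f = 211,740 − 158,000 = 53,740 kg; Δv = 300×9.80665×ln(3.94) = 2942.0×1.3712 ≈ 4034 m/s.
Stage 3: m₀ = 31,740 kg, m_f = 31,740 − 25,500 = 6,240 kg; Δv = 261×9.80665×ln(5.087) = 2559.5×1.6266 ≈ 4163 m/s.
Total Δv = 3446 + 4034 + 4163 = 11643 m/s.

Δv ≈ 11600 m/s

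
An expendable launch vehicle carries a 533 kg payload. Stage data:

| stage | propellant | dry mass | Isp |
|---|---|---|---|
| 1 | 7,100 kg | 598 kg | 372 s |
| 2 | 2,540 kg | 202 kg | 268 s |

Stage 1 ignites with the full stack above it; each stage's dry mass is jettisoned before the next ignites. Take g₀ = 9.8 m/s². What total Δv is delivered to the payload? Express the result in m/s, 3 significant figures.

Ignition mass of stage 1 = 7,100+598 + 2,540+202 + 533 = 10,973 kg.
Stage 1: m₀ = 10,973 kg, m_f = 10,973 − 7,100 = 3,873 kg; Δv = 372×9.8×ln(2.833) = 3645.6×1.0414 ≈ 3797 m/s.
Stage 2: m₀ = 3,275 kg, m_f = 3,275 − 2,540 = 735 kg; Δv = 268×9.8×ln(4.456) = 2626.4×1.4942 ≈ 3924 m/s.
Total Δv = 3797 + 3924 = 7721 m/s.

Δv ≈ 7720 m/s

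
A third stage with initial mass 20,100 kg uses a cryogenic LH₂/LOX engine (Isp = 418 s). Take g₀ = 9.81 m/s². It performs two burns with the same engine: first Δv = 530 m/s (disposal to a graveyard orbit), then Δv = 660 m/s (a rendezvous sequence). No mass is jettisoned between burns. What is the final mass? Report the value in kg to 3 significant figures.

final mass ≈ 15000 kg

v_e = Isp · g₀ = 418 × 9.81 = 4100.6 m/s.
After the first burn: m = 20100 × exp(−530/4100.6) = 20100 × 0.87875 = 17,662.9 kg.
After the second burn: m = 17,662.9 × exp(−660/4100.6) = 17,662.9 × 0.85133 = 15,037 kg.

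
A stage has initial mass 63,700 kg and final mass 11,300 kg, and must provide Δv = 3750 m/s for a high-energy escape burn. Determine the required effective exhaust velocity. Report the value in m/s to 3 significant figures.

v_e ≈ 2170 m/s

ln(m₀/m_f) = ln(63700/11300) = ln(5.637) = 1.7294.
v_e = Δv / ln(m₀/m_f) = 3750 / 1.7294 = 2168.4 m/s.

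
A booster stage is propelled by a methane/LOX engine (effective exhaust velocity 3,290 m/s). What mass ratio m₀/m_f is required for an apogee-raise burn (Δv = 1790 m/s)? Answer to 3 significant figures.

Using Δv = v_e ln(m₀/m_f): m₀/m_f = exp(Δv / v_e) = exp(1790 / 3290.0) = exp(0.5441) = 1.7230.

mass ratio ≈ 1.72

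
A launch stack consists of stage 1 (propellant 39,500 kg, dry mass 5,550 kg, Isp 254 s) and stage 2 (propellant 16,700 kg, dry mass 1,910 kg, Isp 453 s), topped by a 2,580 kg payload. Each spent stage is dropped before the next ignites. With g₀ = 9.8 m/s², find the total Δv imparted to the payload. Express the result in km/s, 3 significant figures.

Δv ≈ 9.15 km/s

Ignition mass of stage 1 = 39,500+5,550 + 16,700+1,910 + 2,580 = 66,240 kg.
Stage 1: m₀ = 66,240 kg, m_f = 66,240 − 39,500 = 26,740 kg; Δv = 254×9.8×ln(2.477) = 2489.2×0.9071 ≈ 2258 m/s.
Stage 2: m₀ = 21,190 kg, m_f = 21,190 − 16,700 = 4,490 kg; Δv = 453×9.8×ln(4.719) = 4439.4×1.5517 ≈ 6889 m/s.
Total Δv = 2258 + 6889 = 9147 m/s.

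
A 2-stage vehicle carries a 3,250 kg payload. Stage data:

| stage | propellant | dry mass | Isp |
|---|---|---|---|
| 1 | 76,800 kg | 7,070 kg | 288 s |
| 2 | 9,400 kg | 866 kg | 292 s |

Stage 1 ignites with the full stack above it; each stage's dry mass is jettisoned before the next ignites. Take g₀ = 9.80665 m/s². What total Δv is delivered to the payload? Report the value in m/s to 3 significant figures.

Ignition mass of stage 1 = 76,800+7,070 + 9,400+866 + 3,250 = 97,386 kg.
Stage 1: m₀ = 97,386 kg, m_f = 97,386 − 76,800 = 20,586 kg; Δv = 288×9.80665×ln(4.731) = 2824.3×1.5541 ≈ 4389 m/s.
Stage 2: m₀ = 13,516 kg, m_f = 13,516 − 9,400 = 4,116 kg; Δv = 292×9.80665×ln(3.284) = 2863.5×1.1890 ≈ 3405 m/s.
Total Δv = 4389 + 3405 = 7794 m/s.

Δv ≈ 7790 m/s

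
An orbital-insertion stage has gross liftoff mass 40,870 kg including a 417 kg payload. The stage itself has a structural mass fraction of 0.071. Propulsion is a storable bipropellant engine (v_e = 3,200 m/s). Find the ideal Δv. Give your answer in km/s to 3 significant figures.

Δv ≈ 8.06 km/s

Stage wet mass = m₀ − payload = 40,870 − 417 = 40,453 kg.
Stage dry mass = ε × stage wet mass = 0.071 × 40,453 = 2,872.16 kg.
Burnout mass m_f = stage dry + payload = 2,872.16 + 417 = 3,289.16 kg.
Δv = v_e · ln(40,870/3,289.16) = 3200.0 × ln(12.43) = 3200.0 × 2.5198 ≈ 8063 m/s.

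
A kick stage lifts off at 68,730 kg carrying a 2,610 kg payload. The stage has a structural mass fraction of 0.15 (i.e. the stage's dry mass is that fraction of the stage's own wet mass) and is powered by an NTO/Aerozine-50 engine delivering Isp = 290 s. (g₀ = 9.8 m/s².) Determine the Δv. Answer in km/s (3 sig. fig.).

Stage wet mass = m₀ − payload = 68,730 − 2,610 = 66,120 kg.
Stage dry mass = ε × stage wet mass = 0.15 × 66,120 = 9,918 kg.
Burnout mass m_f = stage dry + payload = 9,918 + 2,610 = 12,528 kg.
v_e = Isp · g₀ = 290 × 9.8 = 2842.0 m/s.
Δv = v_e · ln(68,730/12,528) = 2842.0 × ln(5.486) = 2842.0 × 1.7022 ≈ 4838 m/s.

Δv ≈ 4.84 km/s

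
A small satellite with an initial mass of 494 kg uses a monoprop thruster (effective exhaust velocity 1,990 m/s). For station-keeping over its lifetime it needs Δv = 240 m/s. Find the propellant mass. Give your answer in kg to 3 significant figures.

propellant mass ≈ 56.1 kg

m₀/m_f = exp(Δv / v_e) = exp(240 / 1990.0) = exp(0.1206) = 1.1282.
m_f = 494 / 1.1282 = 437.866 kg, so propellant = m₀ − m_f = 494 − 437.866 = 56.134 kg.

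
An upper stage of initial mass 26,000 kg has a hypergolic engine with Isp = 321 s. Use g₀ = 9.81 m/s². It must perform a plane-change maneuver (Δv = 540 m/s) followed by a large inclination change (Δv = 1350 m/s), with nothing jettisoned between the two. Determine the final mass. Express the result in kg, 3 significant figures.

v_e = Isp · g₀ = 321 × 9.81 = 3149.0 m/s.
After the first burn: m = 26000 × exp(−540/3149.0) = 26000 × 0.84242 = 21,902.9 kg.
After the second burn: m = 21,902.9 × exp(−1350/3149.0) = 21,902.9 × 0.65135 = 14,266.5 kg.

final mass ≈ 14300 kg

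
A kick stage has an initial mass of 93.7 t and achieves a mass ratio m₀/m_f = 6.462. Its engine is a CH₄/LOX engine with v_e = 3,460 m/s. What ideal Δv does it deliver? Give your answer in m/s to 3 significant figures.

Using Δv = v_e ln(m₀/m_f): Δv = v_e · ln(6.462) = 3460.0 × 1.8659 ≈ 6456.1 m/s.

Δv ≈ 6460 m/s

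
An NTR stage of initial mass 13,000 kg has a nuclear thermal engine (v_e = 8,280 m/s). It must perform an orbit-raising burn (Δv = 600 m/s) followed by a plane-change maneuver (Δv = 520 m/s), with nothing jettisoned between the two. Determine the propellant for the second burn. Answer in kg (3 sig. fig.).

propellant for the second burn ≈ 736 kg

After the first burn: m = 13000 × exp(−600/8280.0) = 13000 × 0.93010 = 12,091.3 kg.
After the second burn: m = 12,091.3 × exp(−520/8280.0) = 12,091.3 × 0.93913 = 11,355.3 kg.
Second-burn propellant = 12,091.3 − 11,355.3 = 736 kg.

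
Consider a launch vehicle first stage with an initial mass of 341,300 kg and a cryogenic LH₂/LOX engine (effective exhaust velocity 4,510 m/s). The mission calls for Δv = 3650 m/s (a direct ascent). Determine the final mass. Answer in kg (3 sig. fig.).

Rocket equation: m₀/m_f = exp(Δv / v_e) = exp(3650 / 4510.0) = exp(0.8093) = 2.2464.
m_f = m₀ / 2.2464 = 341,300 / 2.2464 = 151,932 kg.

final mass ≈ 152000 kg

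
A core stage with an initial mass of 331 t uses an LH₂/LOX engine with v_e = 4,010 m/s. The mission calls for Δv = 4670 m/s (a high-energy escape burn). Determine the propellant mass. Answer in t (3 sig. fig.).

m₀/m_f = exp(Δv / v_e) = exp(4670 / 4010.0) = exp(1.1646) = 3.2046.
m_f = 331 / 3.2046 = 103.289 t, so propellant = m₀ − m_f = 331 − 103.289 = 227.711 t.

propellant mass ≈ 228 t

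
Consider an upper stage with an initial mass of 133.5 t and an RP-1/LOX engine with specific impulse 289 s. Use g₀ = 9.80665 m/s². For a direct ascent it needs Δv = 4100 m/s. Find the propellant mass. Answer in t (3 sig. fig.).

propellant mass ≈ 102 t

v_e = Isp · g₀ = 289 × 9.80665 = 2834.1 m/s.
From the ideal rocket equation, m₀/m_f = exp(Δv / v_e) = exp(4100 / 2834.1) = exp(1.4467) = 4.2489.
m_f = 133.5 / 4.2489 = 31.4199 t, so propellant = m₀ − m_f = 133.5 − 31.4199 = 102.0801 t.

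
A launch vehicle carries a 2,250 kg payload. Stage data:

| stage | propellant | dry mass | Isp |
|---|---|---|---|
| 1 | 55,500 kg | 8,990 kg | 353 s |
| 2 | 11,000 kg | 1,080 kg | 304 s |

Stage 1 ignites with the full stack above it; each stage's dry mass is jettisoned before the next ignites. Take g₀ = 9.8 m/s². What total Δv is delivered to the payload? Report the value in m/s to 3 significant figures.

Ignition mass of stage 1 = 55,500+8,990 + 11,000+1,080 + 2,250 = 78,820 kg.
Stage 1: m₀ = 78,820 kg, m_f = 78,820 − 55,500 = 23,320 kg; Δv = 353×9.8×ln(3.38) = 3459.4×1.2179 ≈ 4213 m/s.
Stage 2: m₀ = 14,330 kg, m_f = 14,330 − 11,000 = 3,330 kg; Δv = 304×9.8×ln(4.303) = 2979.2×1.4594 ≈ 4348 m/s.
Total Δv = 4213 + 4348 = 8561 m/s.

Δv ≈ 8560 m/s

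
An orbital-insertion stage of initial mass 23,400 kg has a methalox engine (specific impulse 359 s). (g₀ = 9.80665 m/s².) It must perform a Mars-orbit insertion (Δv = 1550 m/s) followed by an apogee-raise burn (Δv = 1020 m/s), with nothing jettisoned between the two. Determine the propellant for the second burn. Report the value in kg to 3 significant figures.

v_e = Isp · g₀ = 359 × 9.80665 = 3520.6 m/s.
After the first burn: m = 23400 × exp(−1550/3520.6) = 23400 × 0.64386 = 15,066.3 kg.
After the second burn: m = 15,066.3 × exp(−1020/3520.6) = 15,066.3 × 0.74847 = 11,276.7 kg.
Second-burn propellant = 15,066.3 − 11,276.7 = 3,789.6 kg.

propellant for the second burn ≈ 3790 kg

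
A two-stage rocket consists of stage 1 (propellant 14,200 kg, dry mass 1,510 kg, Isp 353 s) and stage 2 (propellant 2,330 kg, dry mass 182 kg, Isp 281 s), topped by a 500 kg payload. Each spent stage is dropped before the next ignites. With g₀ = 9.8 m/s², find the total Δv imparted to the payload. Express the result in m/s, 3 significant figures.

Δv ≈ 9010 m/s

Ignition mass of stage 1 = 14,200+1,510 + 2,330+182 + 500 = 18,722 kg.
Stage 1: m₀ = 18,722 kg, m_f = 18,722 − 14,200 = 4,522 kg; Δv = 353×9.8×ln(4.14) = 3459.4×1.4207 ≈ 4915 m/s.
Stage 2: m₀ = 3,012 kg, m_f = 3,012 − 2,330 = 682 kg; Δv = 281×9.8×ln(4.416) = 2753.8×1.4853 ≈ 4090 m/s.
Total Δv = 4915 + 4090 = 9005 m/s.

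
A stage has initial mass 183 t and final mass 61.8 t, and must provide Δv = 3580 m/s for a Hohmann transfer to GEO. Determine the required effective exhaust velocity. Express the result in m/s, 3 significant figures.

ln(m₀/m_f) = ln(183000/61800) = ln(2.961) = 1.0856.
Using Δv = v_e ln(m₀/m_f): v_e = Δv / ln(m₀/m_f) = 3580 / 1.0856 = 3297.8 m/s.

v_e ≈ 3300 m/s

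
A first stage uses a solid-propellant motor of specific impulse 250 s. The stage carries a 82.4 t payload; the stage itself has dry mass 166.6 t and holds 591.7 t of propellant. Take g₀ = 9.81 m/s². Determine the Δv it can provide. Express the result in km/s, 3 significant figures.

Δv ≈ 2.98 km/s

v_e = Isp · g₀ = 250 × 9.81 = 2452.5 m/s.
m₀ = payload + dry + propellant = 82.4 + 166.6 + 591.7 = 840.7 t.
m_f = payload + dry = 82.4 + 166.6 = 249 t.
Using Δv = v_e ln(m₀/m_f): Δv = v_e · ln(m₀/m_f) = 2452.5 × ln(3.376) = 2452.5 × 1.2168 ≈ 2984.2 m/s.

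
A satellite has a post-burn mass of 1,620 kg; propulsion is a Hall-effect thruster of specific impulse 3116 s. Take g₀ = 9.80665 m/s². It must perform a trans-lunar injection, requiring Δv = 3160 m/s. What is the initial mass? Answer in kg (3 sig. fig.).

initial mass ≈ 1800 kg

v_e = Isp · g₀ = 3116 × 9.80665 = 30557.5 m/s.
m₀/m_f = exp(Δv / v_e) = exp(3160 / 30557.5) = exp(0.1034) = 1.1089.
m₀ = m_f × 1.1089 = 1,620 × 1.1089 = 1,796.42 kg.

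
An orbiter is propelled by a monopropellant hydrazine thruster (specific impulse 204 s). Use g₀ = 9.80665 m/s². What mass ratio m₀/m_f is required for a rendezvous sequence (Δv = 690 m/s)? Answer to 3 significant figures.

v_e = Isp · g₀ = 204 × 9.80665 = 2000.6 m/s.
m₀/m_f = exp(Δv / v_e) = exp(690 / 2000.6) = exp(0.3449) = 1.4119.

mass ratio ≈ 1.41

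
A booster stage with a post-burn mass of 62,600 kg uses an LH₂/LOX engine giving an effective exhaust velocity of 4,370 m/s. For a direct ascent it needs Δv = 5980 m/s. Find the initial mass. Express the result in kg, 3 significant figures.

m₀/m_f = exp(Δv / v_e) = exp(5980 / 4370.0) = exp(1.3684) = 3.9291.
m₀ = m_f × 3.9291 = 62,600 × 3.9291 = 245,962 kg.

initial mass ≈ 246000 kg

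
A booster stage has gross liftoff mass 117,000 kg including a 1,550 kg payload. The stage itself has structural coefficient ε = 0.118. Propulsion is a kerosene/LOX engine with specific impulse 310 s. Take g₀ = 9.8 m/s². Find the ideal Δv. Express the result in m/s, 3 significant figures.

Δv ≈ 6210 m/s

Stage wet mass = m₀ − payload = 117,000 − 1,550 = 115,450 kg.
Stage dry mass = ε × stage wet mass = 0.118 × 115,450 = 13,623.1 kg.
Burnout mass m_f = stage dry + payload = 13,623.1 + 1,550 = 15,173.1 kg.
v_e = Isp · g₀ = 310 × 9.8 = 3038.0 m/s.
From the ideal rocket equation, Δv = v_e · ln(117,000/15,173.1) = 3038.0 × ln(7.711) = 3038.0 × 2.0426 ≈ 6206 m/s.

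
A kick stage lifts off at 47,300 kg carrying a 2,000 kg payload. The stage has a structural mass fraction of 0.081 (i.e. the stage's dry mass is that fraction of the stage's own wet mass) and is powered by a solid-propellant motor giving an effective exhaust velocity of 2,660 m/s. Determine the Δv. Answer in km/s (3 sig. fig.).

Δv ≈ 5.64 km/s

Stage wet mass = m₀ − payload = 47,300 − 2,000 = 45,300 kg.
Stage dry mass = ε × stage wet mass = 0.081 × 45,300 = 3,669.3 kg.
Burnout mass m_f = stage dry + payload = 3,669.3 + 2,000 = 5,669.3 kg.
Using Δv = v_e ln(m₀/m_f): Δv = v_e · ln(47,300/5,669.3) = 2660.0 × ln(8.343) = 2660.0 × 2.1214 ≈ 5643 m/s.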